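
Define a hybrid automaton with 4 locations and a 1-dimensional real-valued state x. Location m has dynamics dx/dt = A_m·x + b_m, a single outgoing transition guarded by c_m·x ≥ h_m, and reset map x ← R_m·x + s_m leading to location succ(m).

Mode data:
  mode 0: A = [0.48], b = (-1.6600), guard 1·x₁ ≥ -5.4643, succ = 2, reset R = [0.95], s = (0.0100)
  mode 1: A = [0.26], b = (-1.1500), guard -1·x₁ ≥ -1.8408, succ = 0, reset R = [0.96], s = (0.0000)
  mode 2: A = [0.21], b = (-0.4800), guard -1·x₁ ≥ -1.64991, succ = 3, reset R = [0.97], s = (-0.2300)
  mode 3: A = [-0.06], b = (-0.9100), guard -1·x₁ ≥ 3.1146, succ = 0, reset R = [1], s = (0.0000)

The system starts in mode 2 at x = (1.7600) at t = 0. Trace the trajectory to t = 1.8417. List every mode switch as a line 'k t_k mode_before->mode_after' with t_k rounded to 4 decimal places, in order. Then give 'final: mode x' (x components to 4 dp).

1 0.9054 2->3
final: 3 0.4670

Mode 2: guard c·x = -1.6499 hit at Δt = 0.9054 (t = 0.9054), x⁻ = (1.6499) → reset → x⁺ = (1.3704), jump to mode 3
Mode 3: flow for 0.9363 to horizon, guard not reached → x = (0.4670)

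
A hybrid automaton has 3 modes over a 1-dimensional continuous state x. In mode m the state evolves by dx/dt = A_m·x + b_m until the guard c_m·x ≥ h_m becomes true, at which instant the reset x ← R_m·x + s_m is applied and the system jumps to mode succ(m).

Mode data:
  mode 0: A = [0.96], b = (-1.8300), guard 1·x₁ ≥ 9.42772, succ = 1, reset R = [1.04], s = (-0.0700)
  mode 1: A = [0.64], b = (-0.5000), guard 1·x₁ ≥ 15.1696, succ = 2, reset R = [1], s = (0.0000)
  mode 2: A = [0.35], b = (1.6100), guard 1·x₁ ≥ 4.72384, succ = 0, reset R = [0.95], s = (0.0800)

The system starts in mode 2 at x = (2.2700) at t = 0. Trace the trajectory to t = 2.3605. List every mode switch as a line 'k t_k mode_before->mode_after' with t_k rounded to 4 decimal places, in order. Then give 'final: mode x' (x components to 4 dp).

Mode 2: guard c·x = 4.7238 hit at Δt = 0.8726 (t = 0.8726), x⁻ = (4.7238) → reset → x⁺ = (4.5676), jump to mode 0
Mode 0: guard c·x = 9.4277 hit at Δt = 1.0822 (t = 1.9548), x⁻ = (9.4277) → reset → x⁺ = (9.7348), jump to mode 1
Mode 1: flow for 0.4057 to horizon, guard not reached → x = (12.3893)

1 0.8726 2->0
2 1.9548 0->1
final: 1 12.3893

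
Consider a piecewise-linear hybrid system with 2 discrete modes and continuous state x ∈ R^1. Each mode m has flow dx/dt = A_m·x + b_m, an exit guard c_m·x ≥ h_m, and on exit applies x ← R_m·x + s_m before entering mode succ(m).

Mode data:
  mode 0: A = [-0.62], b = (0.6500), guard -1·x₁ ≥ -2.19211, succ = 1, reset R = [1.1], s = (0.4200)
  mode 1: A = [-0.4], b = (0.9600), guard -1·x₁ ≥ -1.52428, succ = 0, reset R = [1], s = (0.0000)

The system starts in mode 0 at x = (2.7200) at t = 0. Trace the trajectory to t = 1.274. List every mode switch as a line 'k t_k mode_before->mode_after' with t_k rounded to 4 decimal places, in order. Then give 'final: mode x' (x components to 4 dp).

Mode 0: guard c·x = -2.1921 hit at Δt = 0.6121 (t = 0.6121), x⁻ = (2.1921) → reset → x⁺ = (2.8313), jump to mode 1
Mode 1: flow for 0.6619 to horizon, guard not reached → x = (2.7310)

1 0.6121 0->1
final: 1 2.7310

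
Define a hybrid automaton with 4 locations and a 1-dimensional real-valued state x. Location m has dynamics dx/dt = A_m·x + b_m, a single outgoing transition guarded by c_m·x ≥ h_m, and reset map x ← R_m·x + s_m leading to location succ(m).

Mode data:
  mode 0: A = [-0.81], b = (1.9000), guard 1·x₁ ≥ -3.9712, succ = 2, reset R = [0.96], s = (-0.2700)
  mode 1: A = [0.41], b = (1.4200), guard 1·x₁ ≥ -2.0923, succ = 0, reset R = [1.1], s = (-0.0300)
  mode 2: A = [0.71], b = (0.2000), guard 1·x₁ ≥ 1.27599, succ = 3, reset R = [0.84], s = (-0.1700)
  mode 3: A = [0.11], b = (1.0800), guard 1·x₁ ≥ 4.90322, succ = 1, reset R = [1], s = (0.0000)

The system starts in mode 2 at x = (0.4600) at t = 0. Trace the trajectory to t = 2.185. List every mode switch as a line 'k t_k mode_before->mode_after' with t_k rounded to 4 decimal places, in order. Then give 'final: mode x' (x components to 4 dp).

Mode 2: guard c·x = 1.2760 hit at Δt = 1.0451 (t = 1.0451), x⁻ = (1.2760) → reset → x⁺ = (0.9018), jump to mode 3
Mode 3: flow for 1.1399 to horizon, guard not reached → x = (2.3339)

1 1.0451 2->3
final: 3 2.3339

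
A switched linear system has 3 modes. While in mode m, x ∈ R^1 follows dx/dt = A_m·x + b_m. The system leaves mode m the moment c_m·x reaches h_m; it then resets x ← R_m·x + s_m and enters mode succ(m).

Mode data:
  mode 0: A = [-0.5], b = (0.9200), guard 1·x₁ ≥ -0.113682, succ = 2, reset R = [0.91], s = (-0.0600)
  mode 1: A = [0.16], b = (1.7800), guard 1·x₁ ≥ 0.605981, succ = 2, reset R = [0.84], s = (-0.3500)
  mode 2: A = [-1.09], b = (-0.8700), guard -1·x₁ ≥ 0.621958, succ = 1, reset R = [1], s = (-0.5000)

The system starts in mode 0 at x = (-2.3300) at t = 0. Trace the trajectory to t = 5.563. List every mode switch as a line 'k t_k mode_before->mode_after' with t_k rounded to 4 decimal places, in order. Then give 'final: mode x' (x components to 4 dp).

1 1.5164 0->2
2 2.6921 2->1
3 3.6880 1->2
4 5.2406 2->1
final: 1 -0.5924

Mode 0: guard c·x = -0.1137 hit at Δt = 1.5164 (t = 1.5164), x⁻ = (-0.1137) → reset → x⁺ = (-0.1635), jump to mode 2
Mode 2: guard c·x = 0.6220 hit at Δt = 1.1757 (t = 2.6921), x⁻ = (-0.6220) → reset → x⁺ = (-1.1220), jump to mode 1
Mode 1: guard c·x = 0.6060 hit at Δt = 0.9959 (t = 3.6880), x⁻ = (0.6060) → reset → x⁺ = (0.1590), jump to mode 2
Mode 2: guard c·x = 0.6220 hit at Δt = 1.5526 (t = 5.2406), x⁻ = (-0.6220) → reset → x⁺ = (-1.1220), jump to mode 1
Mode 1: flow for 0.3224 to horizon, guard not reached → x = (-0.5924)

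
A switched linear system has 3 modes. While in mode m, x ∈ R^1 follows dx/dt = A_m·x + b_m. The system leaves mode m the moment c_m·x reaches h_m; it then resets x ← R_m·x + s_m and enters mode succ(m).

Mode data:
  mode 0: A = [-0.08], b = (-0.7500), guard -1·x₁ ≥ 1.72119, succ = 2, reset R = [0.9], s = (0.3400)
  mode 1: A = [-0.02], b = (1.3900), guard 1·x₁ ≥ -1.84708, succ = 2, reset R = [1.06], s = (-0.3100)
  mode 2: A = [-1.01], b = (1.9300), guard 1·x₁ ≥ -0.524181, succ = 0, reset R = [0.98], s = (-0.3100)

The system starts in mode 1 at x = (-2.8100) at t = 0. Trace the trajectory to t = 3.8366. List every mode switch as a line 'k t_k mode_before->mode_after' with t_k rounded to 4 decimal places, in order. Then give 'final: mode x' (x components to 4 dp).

1 0.6703 1->2
2 1.2050 2->0
3 2.5910 0->2
4 2.8364 2->0
final: 0 -1.4813

Mode 1: guard c·x = -1.8471 hit at Δt = 0.6703 (t = 0.6703), x⁻ = (-1.8471) → reset → x⁺ = (-2.2679), jump to mode 2
Mode 2: guard c·x = -0.5242 hit at Δt = 0.5347 (t = 1.2050), x⁻ = (-0.5242) → reset → x⁺ = (-0.8237), jump to mode 0
Mode 0: guard c·x = 1.7212 hit at Δt = 1.3860 (t = 2.5910), x⁻ = (-1.7212) → reset → x⁺ = (-1.2091), jump to mode 2
Mode 2: guard c·x = -0.5242 hit at Δt = 0.2454 (t = 2.8364), x⁻ = (-0.5242) → reset → x⁺ = (-0.8237), jump to mode 0
Mode 0: flow for 1.0002 to horizon, guard not reached → x = (-1.4813)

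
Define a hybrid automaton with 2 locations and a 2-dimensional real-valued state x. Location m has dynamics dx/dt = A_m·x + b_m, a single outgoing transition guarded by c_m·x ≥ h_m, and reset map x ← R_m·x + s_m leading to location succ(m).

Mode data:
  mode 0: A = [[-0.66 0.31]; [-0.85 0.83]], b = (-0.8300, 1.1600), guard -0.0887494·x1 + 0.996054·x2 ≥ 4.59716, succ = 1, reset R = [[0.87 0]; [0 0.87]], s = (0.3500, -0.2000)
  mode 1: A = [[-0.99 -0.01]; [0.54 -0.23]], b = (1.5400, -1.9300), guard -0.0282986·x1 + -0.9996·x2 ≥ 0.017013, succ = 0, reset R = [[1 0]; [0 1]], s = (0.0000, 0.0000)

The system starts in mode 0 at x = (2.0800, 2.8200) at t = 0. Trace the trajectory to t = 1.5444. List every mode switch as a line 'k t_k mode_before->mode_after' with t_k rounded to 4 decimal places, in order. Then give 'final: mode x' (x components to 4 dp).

Mode 0: guard c·x = 4.5972 hit at Δt = 0.7062 (t = 0.7062), x⁻ = (1.4903, 4.7482) → reset → x⁺ = (1.6465, 3.9309), jump to mode 1
Mode 1: flow for 0.8382 to horizon, guard not reached → x = (1.5778, 2.4312)

1 0.7062 0->1
final: 1 1.5778 2.4312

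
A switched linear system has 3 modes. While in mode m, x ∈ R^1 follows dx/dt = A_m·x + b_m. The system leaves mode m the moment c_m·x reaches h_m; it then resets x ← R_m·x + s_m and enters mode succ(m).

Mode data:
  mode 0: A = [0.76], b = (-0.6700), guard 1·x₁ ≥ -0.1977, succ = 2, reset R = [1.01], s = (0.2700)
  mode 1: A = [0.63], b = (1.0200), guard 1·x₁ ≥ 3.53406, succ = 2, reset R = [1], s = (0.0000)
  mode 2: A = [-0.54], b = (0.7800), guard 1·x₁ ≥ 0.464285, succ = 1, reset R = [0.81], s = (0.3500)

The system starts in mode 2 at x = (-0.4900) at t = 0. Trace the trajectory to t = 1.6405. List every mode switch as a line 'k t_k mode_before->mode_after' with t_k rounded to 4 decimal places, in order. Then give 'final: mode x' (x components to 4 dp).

1 1.2590 2->1
final: 1 1.3632

Mode 2: guard c·x = 0.4643 hit at Δt = 1.2590 (t = 1.2590), x⁻ = (0.4643) → reset → x⁺ = (0.7261), jump to mode 1
Mode 1: flow for 0.3815 to horizon, guard not reached → x = (1.3632)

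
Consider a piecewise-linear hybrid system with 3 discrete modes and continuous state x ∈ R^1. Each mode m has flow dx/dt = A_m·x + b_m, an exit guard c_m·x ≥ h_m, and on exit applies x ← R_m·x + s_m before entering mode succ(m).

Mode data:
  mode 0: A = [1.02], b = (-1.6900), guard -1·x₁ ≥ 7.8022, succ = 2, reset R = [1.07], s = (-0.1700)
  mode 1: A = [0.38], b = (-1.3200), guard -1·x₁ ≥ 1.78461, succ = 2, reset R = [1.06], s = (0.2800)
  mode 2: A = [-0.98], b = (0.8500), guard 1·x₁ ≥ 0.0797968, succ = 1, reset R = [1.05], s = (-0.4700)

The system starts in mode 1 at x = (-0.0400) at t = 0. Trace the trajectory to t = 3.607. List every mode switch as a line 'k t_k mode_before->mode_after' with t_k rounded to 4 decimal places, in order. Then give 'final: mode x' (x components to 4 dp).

1 1.0609 1->2
2 2.2310 2->1
3 3.0446 1->2
final: 2 -0.5613

Mode 1: guard c·x = 1.7846 hit at Δt = 1.0609 (t = 1.0609), x⁻ = (-1.7846) → reset → x⁺ = (-1.6117), jump to mode 2
Mode 2: guard c·x = 0.0798 hit at Δt = 1.1701 (t = 2.2310), x⁻ = (0.0798) → reset → x⁺ = (-0.3862), jump to mode 1
Mode 1: guard c·x = 1.7846 hit at Δt = 0.8136 (t = 3.0446), x⁻ = (-1.7846) → reset → x⁺ = (-1.6117), jump to mode 2
Mode 2: flow for 0.5624 to horizon, guard not reached → x = (-0.5613)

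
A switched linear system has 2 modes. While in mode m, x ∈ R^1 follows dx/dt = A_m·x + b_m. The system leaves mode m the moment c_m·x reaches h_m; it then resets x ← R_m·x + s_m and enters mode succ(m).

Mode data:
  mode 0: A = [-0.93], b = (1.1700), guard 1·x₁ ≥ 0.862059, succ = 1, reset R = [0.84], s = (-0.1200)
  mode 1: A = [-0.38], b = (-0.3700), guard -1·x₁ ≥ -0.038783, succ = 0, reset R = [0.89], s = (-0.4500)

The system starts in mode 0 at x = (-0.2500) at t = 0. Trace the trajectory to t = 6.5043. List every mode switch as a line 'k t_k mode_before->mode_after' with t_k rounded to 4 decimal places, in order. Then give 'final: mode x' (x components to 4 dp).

Mode 0: guard c·x = 0.8621 hit at Δt = 1.4378 (t = 1.4378), x⁻ = (0.8621) → reset → x⁺ = (0.6041), jump to mode 1
Mode 1: guard c·x = -0.0388 hit at Δt = 1.1675 (t = 2.6053), x⁻ = (0.0388) → reset → x⁺ = (-0.4155), jump to mode 0
Mode 0: guard c·x = 0.8621 hit at Δt = 1.5498 (t = 4.1551), x⁻ = (0.8621) → reset → x⁺ = (0.6041), jump to mode 1
Mode 1: guard c·x = -0.0388 hit at Δt = 1.1675 (t = 5.3226), x⁻ = (0.0388) → reset → x⁺ = (-0.4155), jump to mode 0
Mode 0: flow for 1.1817 to horizon, guard not reached → x = (0.7004)

1 1.4378 0->1
2 2.6053 1->0
3 4.1551 0->1
4 5.3226 1->0
final: 0 0.7004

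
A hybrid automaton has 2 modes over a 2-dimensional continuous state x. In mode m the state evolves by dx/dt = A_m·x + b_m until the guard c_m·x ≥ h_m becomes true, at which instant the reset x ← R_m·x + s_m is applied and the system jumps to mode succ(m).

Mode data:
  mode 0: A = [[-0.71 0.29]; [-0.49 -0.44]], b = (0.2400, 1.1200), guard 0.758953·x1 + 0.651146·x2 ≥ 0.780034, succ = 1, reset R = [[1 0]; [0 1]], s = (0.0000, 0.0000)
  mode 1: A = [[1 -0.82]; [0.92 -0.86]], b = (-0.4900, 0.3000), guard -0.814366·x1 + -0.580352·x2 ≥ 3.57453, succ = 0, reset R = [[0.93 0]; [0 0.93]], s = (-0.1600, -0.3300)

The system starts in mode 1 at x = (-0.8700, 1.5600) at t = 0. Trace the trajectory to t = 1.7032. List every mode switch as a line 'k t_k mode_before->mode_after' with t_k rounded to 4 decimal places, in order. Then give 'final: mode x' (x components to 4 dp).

Mode 1: guard c·x = 3.5745 hit at Δt = 0.9486 (t = 0.9486), x⁻ = (-3.9501, -0.6163) → reset → x⁺ = (-3.8336, -0.9032), jump to mode 0
Mode 0: flow for 0.7546 to horizon, guard not reached → x = (-2.0658, 0.9697)

1 0.9486 1->0
final: 0 -2.0658 0.9697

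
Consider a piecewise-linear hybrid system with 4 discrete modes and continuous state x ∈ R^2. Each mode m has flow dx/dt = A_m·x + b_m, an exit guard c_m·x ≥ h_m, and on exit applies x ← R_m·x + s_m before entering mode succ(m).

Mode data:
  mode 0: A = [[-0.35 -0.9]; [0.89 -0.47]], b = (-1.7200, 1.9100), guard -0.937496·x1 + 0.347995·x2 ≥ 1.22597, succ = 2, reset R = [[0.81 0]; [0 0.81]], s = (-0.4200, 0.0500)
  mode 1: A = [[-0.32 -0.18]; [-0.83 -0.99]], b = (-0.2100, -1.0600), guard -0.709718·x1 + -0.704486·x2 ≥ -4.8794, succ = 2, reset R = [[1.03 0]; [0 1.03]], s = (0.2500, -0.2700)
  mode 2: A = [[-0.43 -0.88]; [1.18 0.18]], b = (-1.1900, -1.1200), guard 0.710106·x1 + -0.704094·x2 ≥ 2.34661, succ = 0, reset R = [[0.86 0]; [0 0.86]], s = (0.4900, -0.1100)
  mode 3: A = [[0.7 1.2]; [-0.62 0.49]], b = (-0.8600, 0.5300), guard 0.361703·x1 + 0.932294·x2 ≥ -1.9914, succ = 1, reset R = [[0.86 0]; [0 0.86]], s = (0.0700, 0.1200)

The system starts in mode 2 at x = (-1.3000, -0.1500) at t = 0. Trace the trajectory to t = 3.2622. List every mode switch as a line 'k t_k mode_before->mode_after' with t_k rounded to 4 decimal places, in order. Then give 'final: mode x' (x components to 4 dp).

Mode 2: guard c·x = 2.3466 hit at Δt = 1.2684 (t = 1.2684), x⁻ = (-0.1488, -3.4829) → reset → x⁺ = (0.3620, -3.1053), jump to mode 0
Mode 0: guard c·x = 1.2260 hit at Δt = 1.5777 (t = 2.8461), x⁻ = (-1.1103, 0.5318) → reset → x⁺ = (-1.3193, 0.4808), jump to mode 2
Mode 2: flow for 0.4161 to horizon, guard not reached → x = (-1.5177, -0.7084)

1 1.2684 2->0
2 2.8461 0->2
final: 2 -1.5177 -0.7084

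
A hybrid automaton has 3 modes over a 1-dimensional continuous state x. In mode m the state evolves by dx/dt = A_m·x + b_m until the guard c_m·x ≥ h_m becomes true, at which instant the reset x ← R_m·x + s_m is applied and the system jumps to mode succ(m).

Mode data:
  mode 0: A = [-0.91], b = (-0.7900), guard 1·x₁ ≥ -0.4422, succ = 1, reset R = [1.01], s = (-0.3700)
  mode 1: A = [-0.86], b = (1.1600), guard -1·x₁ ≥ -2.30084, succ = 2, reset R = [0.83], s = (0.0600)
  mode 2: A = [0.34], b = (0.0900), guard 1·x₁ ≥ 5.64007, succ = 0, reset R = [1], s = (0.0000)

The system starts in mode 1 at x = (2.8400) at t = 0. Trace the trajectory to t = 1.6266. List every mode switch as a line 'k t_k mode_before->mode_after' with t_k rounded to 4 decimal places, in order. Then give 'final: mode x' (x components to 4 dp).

1 0.5218 1->2
final: 2 2.9884

Mode 1: guard c·x = -2.3008 hit at Δt = 0.5218 (t = 0.5218), x⁻ = (2.3008) → reset → x⁺ = (1.9697), jump to mode 2
Mode 2: flow for 1.1048 to horizon, guard not reached → x = (2.9884)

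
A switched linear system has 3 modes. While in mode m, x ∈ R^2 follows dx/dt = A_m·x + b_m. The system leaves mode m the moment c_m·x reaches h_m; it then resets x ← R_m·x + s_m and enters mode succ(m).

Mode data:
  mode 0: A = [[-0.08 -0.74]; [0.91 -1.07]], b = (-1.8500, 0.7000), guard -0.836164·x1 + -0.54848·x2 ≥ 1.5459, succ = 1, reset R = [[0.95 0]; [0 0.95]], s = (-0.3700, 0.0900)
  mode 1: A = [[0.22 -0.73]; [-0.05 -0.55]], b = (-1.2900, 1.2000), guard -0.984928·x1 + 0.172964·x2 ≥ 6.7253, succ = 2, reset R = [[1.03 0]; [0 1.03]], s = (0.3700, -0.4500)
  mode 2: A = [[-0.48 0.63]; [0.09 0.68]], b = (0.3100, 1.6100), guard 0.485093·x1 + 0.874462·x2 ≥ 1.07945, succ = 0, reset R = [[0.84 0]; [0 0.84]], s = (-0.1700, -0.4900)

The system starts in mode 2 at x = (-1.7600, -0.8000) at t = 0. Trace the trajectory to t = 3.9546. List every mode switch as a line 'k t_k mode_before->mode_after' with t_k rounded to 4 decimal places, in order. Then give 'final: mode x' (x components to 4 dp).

1 1.4135 2->0
2 2.0893 0->1
3 3.6029 1->2
final: 2 -4.9847 1.8857

Mode 2: guard c·x = 1.0795 hit at Δt = 1.4135 (t = 1.4135), x⁻ = (-0.4045, 1.4588) → reset → x⁺ = (-0.5098, 0.7354), jump to mode 0
Mode 0: guard c·x = 1.5459 hit at Δt = 0.6758 (t = 2.0893), x⁻ = (-1.9211, 0.1103) → reset → x⁺ = (-2.1951, 0.1948), jump to mode 1
Mode 1: guard c·x = 6.7253 hit at Δt = 1.5136 (t = 3.6029), x⁻ = (-6.5569, 1.5453) → reset → x⁺ = (-6.3836, 1.1416), jump to mode 2
Mode 2: flow for 0.3517 to horizon, guard not reached → x = (-4.9847, 1.8857)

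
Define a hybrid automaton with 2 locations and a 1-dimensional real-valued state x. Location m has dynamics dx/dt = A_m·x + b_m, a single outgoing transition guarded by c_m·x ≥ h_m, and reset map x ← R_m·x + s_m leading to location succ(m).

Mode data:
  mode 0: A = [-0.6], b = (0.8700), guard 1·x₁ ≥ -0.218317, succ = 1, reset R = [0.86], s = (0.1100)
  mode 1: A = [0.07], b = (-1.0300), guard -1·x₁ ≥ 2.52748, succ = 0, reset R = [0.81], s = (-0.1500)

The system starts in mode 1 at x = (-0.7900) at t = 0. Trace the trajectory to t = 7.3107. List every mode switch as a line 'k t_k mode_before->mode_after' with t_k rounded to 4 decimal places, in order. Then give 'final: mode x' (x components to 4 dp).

Mode 1: guard c·x = 2.5275 hit at Δt = 1.5174 (t = 1.5174), x⁻ = (-2.5275) → reset → x⁺ = (-2.1973), jump to mode 0
Mode 0: guard c·x = -0.2183 hit at Δt = 1.3036 (t = 2.8210), x⁻ = (-0.2183) → reset → x⁺ = (-0.0778), jump to mode 1
Mode 1: guard c·x = 2.5275 hit at Δt = 2.1892 (t = 5.0102), x⁻ = (-2.5275) → reset → x⁺ = (-2.1973), jump to mode 0
Mode 0: guard c·x = -0.2183 hit at Δt = 1.3036 (t = 6.3138), x⁻ = (-0.2183) → reset → x⁺ = (-0.0778), jump to mode 1
Mode 1: flow for 0.9969 to horizon, guard not reached → x = (-1.1468)

1 1.5174 1->0
2 2.8210 0->1
3 5.0102 1->0
4 6.3138 0->1
final: 1 -1.1468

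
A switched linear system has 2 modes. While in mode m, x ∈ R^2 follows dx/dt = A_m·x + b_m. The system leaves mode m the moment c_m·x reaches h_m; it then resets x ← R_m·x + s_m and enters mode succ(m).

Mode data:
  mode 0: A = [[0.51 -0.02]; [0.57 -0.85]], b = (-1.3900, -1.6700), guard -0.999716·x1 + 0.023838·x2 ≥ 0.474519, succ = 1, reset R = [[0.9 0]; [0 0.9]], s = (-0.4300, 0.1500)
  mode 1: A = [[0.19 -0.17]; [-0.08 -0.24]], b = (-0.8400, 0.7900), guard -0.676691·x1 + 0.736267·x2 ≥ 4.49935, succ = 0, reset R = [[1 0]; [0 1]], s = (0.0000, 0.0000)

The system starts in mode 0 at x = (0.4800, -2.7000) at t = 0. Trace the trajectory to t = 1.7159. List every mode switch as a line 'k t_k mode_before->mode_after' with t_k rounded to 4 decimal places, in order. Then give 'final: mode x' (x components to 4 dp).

1 0.7564 0->1
final: 1 -1.7244 -0.8059

Mode 0: guard c·x = 0.4745 hit at Δt = 0.7564 (t = 0.7564), x⁻ = (-0.5311, -2.3661) → reset → x⁺ = (-0.9080, -1.9795), jump to mode 1
Mode 1: flow for 0.9595 to horizon, guard not reached → x = (-1.7244, -0.8059)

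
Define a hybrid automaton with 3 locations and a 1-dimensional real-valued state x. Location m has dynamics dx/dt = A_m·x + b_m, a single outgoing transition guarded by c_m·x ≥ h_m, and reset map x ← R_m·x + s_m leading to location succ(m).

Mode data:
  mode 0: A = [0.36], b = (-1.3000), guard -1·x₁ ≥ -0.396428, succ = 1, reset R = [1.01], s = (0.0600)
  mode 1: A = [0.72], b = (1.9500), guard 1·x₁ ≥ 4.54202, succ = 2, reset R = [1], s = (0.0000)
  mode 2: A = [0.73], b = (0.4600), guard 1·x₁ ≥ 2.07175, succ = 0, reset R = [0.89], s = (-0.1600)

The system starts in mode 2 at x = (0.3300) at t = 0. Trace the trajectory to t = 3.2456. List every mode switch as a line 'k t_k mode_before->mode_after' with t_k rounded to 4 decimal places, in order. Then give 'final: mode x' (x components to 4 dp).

1 1.4173 2->0
2 2.8385 0->1
final: 1 1.5396

Mode 2: guard c·x = 2.0718 hit at Δt = 1.4173 (t = 1.4173), x⁻ = (2.0717) → reset → x⁺ = (1.6839), jump to mode 0
Mode 0: guard c·x = -0.3964 hit at Δt = 1.4212 (t = 2.8385), x⁻ = (0.3964) → reset → x⁺ = (0.4604), jump to mode 1
Mode 1: flow for 0.4071 to horizon, guard not reached → x = (1.5396)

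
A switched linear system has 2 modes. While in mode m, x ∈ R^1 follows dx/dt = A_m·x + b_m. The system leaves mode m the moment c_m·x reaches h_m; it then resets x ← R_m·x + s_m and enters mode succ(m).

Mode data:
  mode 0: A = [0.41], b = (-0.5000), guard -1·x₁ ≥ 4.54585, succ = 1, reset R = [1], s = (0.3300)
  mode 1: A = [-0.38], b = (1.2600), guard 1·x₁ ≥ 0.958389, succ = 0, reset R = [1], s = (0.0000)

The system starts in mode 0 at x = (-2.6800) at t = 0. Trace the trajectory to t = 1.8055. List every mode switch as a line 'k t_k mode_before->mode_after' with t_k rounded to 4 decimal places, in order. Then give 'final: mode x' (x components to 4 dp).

Mode 0: guard c·x = 4.5458 hit at Δt = 0.9537 (t = 0.9537), x⁻ = (-4.5458) → reset → x⁺ = (-4.2158), jump to mode 1
Mode 1: flow for 0.8518 to horizon, guard not reached → x = (-2.1332)

1 0.9537 0->1
final: 1 -2.1332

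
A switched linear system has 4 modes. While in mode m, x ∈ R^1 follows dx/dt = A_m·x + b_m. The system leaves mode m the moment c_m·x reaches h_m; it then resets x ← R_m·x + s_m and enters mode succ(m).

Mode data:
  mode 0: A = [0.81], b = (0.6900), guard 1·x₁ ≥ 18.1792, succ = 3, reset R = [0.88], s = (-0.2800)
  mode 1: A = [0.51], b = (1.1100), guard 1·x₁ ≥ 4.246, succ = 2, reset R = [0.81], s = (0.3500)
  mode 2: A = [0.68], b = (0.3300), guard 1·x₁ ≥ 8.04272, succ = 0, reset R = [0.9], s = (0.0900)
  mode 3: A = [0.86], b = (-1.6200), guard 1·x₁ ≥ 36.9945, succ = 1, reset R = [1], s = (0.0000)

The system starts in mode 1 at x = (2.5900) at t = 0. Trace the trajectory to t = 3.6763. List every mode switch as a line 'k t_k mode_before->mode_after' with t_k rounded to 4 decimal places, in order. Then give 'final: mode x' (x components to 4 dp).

Mode 1: guard c·x = 4.2460 hit at Δt = 0.5847 (t = 0.5847), x⁻ = (4.2460) → reset → x⁺ = (3.7893), jump to mode 2
Mode 2: guard c·x = 8.0427 hit at Δt = 1.0157 (t = 1.6004), x⁻ = (8.0427) → reset → x⁺ = (7.3284), jump to mode 0
Mode 0: guard c·x = 18.1792 hit at Δt = 1.0424 (t = 2.6428), x⁻ = (18.1792) → reset → x⁺ = (15.7177), jump to mode 3
Mode 3: flow for 1.0335 to horizon, guard not reached → x = (35.5312)

1 0.5847 1->2
2 1.6004 2->0
3 2.6428 0->3
final: 3 35.5312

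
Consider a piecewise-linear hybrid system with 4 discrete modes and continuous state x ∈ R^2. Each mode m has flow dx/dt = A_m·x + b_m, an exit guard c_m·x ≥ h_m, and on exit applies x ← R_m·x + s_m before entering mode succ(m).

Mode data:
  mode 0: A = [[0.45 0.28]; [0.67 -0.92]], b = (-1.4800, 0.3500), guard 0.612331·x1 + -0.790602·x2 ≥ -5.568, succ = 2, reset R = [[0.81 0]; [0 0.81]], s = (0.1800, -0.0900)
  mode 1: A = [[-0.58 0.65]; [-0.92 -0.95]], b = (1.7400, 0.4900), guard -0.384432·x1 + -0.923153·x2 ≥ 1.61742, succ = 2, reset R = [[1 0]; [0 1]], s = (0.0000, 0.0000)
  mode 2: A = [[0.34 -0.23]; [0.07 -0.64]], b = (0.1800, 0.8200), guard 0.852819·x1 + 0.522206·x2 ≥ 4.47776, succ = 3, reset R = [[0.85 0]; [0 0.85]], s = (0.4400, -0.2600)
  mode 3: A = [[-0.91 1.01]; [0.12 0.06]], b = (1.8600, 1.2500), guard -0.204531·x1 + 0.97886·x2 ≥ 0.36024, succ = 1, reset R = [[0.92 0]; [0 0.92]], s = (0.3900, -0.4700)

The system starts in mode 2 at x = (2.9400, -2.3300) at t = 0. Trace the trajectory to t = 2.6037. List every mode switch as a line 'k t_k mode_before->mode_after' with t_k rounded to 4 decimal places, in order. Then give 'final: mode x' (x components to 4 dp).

1 1.2916 2->3
2 2.1021 3->1
final: 1 3.5492 -0.8007

Mode 2: guard c·x = 4.4778 hit at Δt = 1.2916 (t = 1.2916), x⁻ = (5.2739, -0.0381) → reset → x⁺ = (4.9228, -0.2924), jump to mode 3
Mode 3: guard c·x = 0.3602 hit at Δt = 0.8105 (t = 2.1021), x⁻ = (3.7206, 1.1454) → reset → x⁺ = (3.8129, 0.5838), jump to mode 1
Mode 1: flow for 0.5016 to horizon, guard not reached → x = (3.5492, -0.8007)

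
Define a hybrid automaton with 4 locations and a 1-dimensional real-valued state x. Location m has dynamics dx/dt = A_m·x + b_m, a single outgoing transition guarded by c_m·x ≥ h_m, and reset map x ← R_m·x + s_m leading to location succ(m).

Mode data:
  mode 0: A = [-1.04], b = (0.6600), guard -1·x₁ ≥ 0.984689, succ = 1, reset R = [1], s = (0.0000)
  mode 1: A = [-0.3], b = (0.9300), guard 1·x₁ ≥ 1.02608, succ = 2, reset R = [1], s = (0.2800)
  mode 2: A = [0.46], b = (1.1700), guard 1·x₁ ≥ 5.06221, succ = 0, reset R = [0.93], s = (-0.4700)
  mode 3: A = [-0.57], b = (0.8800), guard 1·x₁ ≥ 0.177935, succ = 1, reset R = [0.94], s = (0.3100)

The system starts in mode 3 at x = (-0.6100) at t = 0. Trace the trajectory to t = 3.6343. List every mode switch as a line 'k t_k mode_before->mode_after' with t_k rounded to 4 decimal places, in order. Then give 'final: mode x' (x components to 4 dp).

Mode 3: guard c·x = 0.1779 hit at Δt = 0.7990 (t = 0.7990), x⁻ = (0.1779) → reset → x⁺ = (0.4773), jump to mode 1
Mode 1: guard c·x = 1.0261 hit at Δt = 0.7826 (t = 1.5816), x⁻ = (1.0261) → reset → x⁺ = (1.3061), jump to mode 2
Mode 2: guard c·x = 5.0622 hit at Δt = 1.4803 (t = 3.0619), x⁻ = (5.0622) → reset → x⁺ = (4.2379), jump to mode 0
Mode 0: flow for 0.5724 to horizon, guard not reached → x = (2.6214)

1 0.7990 3->1
2 1.5816 1->2
3 3.0619 2->0
final: 0 2.6214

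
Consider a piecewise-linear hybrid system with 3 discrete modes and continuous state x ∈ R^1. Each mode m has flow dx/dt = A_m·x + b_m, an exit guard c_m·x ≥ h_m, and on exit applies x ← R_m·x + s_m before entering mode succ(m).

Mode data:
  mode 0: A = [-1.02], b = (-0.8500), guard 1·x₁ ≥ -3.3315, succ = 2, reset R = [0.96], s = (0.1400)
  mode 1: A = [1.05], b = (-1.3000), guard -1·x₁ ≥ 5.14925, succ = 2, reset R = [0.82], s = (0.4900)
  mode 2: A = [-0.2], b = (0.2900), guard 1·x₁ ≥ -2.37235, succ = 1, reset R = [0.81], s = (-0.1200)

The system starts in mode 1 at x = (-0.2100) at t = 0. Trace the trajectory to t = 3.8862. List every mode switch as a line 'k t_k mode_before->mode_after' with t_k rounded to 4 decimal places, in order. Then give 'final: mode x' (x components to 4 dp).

1 1.4134 1->2
2 2.9354 2->1
3 3.5702 1->2
final: 2 -3.4150

Mode 1: guard c·x = 5.1493 hit at Δt = 1.4134 (t = 1.4134), x⁻ = (-5.1493) → reset → x⁺ = (-3.7324), jump to mode 2
Mode 2: guard c·x = -2.3723 hit at Δt = 1.5220 (t = 2.9354), x⁻ = (-2.3723) → reset → x⁺ = (-2.0416), jump to mode 1
Mode 1: guard c·x = 5.1493 hit at Δt = 0.6348 (t = 3.5702), x⁻ = (-5.1492) → reset → x⁺ = (-3.7324), jump to mode 2
Mode 2: flow for 0.3160 to horizon, guard not reached → x = (-3.4150)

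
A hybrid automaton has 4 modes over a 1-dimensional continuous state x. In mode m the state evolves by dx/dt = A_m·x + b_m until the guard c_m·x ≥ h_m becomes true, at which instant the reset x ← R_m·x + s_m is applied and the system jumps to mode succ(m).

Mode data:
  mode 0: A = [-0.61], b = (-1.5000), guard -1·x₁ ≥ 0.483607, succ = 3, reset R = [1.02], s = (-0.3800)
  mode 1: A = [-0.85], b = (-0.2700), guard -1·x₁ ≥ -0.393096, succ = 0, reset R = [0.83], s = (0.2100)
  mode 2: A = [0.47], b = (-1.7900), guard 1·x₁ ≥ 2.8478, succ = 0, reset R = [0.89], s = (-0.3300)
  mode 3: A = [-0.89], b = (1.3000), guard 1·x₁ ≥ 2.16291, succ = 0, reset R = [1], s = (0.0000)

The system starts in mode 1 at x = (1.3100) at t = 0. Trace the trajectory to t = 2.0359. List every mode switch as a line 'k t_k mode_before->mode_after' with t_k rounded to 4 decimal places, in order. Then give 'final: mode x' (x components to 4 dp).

1 0.9748 1->0
2 1.6572 0->3
final: 3 -0.2055

Mode 1: guard c·x = -0.3931 hit at Δt = 0.9748 (t = 0.9748), x⁻ = (0.3931) → reset → x⁺ = (0.5363), jump to mode 0
Mode 0: guard c·x = 0.4836 hit at Δt = 0.6824 (t = 1.6572), x⁻ = (-0.4836) → reset → x⁺ = (-0.8733), jump to mode 3
Mode 3: flow for 0.3787 to horizon, guard not reached → x = (-0.2055)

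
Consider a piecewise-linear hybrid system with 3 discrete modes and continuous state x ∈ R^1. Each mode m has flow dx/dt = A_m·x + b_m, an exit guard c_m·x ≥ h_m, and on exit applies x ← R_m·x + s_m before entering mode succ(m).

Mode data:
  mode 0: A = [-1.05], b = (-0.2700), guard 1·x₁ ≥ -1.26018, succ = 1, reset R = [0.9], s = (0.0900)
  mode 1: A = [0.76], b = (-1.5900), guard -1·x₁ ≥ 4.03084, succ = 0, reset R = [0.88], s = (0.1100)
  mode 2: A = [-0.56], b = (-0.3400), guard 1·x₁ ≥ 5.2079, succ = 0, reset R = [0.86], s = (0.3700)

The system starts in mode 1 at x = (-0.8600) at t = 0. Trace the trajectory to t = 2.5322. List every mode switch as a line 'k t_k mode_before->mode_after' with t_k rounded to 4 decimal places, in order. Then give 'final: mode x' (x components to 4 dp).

Mode 1: guard c·x = 4.0308 hit at Δt = 0.9599 (t = 0.9599), x⁻ = (-4.0308) → reset → x⁺ = (-3.4371), jump to mode 0
Mode 0: guard c·x = -1.2602 hit at Δt = 1.0989 (t = 2.0588), x⁻ = (-1.2602) → reset → x⁺ = (-1.0442), jump to mode 1
Mode 1: flow for 0.4734 to horizon, guard not reached → x = (-2.4022)

1 0.9599 1->0
2 2.0588 0->1
final: 1 -2.4022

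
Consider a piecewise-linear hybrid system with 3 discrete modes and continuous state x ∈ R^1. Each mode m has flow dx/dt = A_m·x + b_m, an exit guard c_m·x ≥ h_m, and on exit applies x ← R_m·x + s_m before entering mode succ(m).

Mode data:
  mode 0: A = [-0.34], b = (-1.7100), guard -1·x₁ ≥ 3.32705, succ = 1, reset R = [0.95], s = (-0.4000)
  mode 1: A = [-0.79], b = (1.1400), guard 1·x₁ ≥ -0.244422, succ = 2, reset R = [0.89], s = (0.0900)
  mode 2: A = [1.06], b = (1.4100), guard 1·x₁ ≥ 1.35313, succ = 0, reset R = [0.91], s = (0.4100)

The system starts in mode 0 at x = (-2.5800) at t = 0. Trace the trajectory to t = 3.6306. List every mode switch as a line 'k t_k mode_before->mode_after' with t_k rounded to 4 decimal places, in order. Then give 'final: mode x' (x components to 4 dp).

Mode 0: guard c·x = 3.3270 hit at Δt = 1.0701 (t = 1.0701), x⁻ = (-3.3270) → reset → x⁺ = (-3.5607), jump to mode 1
Mode 1: guard c·x = -0.2444 hit at Δt = 1.3759 (t = 2.4460), x⁻ = (-0.2444) → reset → x⁺ = (-0.1275), jump to mode 2
Mode 2: guard c·x = 1.3531 hit at Δt = 0.7571 (t = 3.2031), x⁻ = (1.3531) → reset → x⁺ = (1.6413), jump to mode 0
Mode 0: flow for 0.4275 to horizon, guard not reached → x = (0.7389)

1 1.0701 0->1
2 2.4460 1->2
3 3.2031 2->0
final: 0 0.7389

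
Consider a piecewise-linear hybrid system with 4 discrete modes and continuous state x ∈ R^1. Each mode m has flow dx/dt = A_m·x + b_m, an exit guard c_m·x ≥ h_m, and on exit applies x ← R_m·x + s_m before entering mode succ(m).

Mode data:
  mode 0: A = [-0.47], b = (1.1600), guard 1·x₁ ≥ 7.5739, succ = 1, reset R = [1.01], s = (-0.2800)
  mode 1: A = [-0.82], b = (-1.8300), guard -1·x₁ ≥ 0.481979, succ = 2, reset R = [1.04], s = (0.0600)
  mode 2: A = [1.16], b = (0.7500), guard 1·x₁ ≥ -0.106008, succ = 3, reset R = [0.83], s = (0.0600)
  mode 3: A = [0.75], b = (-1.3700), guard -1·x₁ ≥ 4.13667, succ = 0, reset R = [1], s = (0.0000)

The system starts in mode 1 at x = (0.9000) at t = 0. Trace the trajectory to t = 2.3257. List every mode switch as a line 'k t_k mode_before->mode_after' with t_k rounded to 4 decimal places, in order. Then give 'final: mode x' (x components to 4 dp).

1 0.7099 1->2
2 1.5445 2->3
final: 3 -1.5054

Mode 1: guard c·x = 0.4820 hit at Δt = 0.7099 (t = 0.7099), x⁻ = (-0.4820) → reset → x⁺ = (-0.4413), jump to mode 2
Mode 2: guard c·x = -0.1060 hit at Δt = 0.8346 (t = 1.5445), x⁻ = (-0.1060) → reset → x⁺ = (-0.0280), jump to mode 3
Mode 3: flow for 0.7812 to horizon, guard not reached → x = (-1.5054)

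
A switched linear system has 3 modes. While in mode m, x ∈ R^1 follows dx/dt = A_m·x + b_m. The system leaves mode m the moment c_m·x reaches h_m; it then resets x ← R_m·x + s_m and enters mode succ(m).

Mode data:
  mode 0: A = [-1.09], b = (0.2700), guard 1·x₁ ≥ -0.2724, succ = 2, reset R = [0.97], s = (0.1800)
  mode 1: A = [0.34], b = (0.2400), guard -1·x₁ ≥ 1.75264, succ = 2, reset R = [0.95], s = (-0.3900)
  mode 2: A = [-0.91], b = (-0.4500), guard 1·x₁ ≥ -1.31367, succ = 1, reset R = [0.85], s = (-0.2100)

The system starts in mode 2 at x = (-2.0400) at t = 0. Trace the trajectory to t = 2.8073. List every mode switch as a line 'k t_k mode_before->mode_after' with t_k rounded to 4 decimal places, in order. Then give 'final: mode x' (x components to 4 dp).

1 0.6976 2->1
2 2.2345 1->2
final: 2 -1.4211

Mode 2: guard c·x = -1.3137 hit at Δt = 0.6976 (t = 0.6976), x⁻ = (-1.3137) → reset → x⁺ = (-1.3266), jump to mode 1
Mode 1: guard c·x = 1.7526 hit at Δt = 1.5369 (t = 2.2345), x⁻ = (-1.7526) → reset → x⁺ = (-2.0550), jump to mode 2
Mode 2: flow for 0.5728 to horizon, guard not reached → x = (-1.4211)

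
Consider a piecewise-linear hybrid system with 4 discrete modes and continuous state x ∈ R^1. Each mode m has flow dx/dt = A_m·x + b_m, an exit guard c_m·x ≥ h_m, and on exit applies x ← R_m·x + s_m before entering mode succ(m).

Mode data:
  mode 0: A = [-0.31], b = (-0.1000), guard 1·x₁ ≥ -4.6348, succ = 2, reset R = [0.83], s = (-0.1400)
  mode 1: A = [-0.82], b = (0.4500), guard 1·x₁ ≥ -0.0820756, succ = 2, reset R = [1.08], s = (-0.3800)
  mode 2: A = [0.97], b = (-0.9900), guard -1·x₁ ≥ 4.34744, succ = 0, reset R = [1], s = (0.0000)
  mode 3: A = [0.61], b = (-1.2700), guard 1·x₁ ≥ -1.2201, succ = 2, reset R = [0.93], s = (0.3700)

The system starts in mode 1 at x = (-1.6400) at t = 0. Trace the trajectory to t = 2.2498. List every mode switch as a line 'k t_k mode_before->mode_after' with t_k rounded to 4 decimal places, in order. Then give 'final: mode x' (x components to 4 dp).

1 1.5171 1->2
final: 2 -2.0107

Mode 1: guard c·x = -0.0821 hit at Δt = 1.5171 (t = 1.5171), x⁻ = (-0.0821) → reset → x⁺ = (-0.4686), jump to mode 2
Mode 2: flow for 0.7327 to horizon, guard not reached → x = (-2.0107)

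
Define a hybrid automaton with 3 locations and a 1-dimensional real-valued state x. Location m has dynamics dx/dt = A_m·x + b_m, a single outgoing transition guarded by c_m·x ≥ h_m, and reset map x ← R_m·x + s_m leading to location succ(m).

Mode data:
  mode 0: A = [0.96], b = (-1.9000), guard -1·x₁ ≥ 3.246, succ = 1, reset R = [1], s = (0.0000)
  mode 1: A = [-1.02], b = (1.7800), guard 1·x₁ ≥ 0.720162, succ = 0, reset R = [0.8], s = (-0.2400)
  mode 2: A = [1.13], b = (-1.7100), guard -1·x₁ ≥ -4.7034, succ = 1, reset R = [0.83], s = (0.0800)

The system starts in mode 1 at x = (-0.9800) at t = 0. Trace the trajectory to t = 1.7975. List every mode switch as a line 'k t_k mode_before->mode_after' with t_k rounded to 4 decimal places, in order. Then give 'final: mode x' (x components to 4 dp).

Mode 1: guard c·x = 0.7202 hit at Δt = 0.9587 (t = 0.9587), x⁻ = (0.7202) → reset → x⁺ = (0.3361), jump to mode 0
Mode 0: flow for 0.8388 to horizon, guard not reached → x = (-1.6967)

1 0.9587 1->0
final: 0 -1.6967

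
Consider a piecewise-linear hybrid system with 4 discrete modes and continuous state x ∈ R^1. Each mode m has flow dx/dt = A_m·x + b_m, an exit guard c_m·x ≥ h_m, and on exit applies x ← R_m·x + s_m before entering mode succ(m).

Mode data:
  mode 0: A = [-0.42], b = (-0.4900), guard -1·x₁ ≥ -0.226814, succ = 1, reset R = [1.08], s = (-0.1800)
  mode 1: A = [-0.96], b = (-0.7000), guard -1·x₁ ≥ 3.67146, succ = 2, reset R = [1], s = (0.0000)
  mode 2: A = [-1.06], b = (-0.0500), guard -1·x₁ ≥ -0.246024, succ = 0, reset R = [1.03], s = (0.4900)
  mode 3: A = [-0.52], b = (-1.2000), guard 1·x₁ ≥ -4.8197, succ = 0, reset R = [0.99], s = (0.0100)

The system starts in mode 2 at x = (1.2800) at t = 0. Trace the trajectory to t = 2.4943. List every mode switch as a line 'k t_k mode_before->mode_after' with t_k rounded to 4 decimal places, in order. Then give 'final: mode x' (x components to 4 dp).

1 1.4245 2->0
2 2.1753 0->1
final: 1 -0.1445

Mode 2: guard c·x = -0.2460 hit at Δt = 1.4245 (t = 1.4245), x⁻ = (0.2460) → reset → x⁺ = (0.7434), jump to mode 0
Mode 0: guard c·x = -0.2268 hit at Δt = 0.7508 (t = 2.1753), x⁻ = (0.2268) → reset → x⁺ = (0.0650), jump to mode 1
Mode 1: flow for 0.3190 to horizon, guard not reached → x = (-0.1445)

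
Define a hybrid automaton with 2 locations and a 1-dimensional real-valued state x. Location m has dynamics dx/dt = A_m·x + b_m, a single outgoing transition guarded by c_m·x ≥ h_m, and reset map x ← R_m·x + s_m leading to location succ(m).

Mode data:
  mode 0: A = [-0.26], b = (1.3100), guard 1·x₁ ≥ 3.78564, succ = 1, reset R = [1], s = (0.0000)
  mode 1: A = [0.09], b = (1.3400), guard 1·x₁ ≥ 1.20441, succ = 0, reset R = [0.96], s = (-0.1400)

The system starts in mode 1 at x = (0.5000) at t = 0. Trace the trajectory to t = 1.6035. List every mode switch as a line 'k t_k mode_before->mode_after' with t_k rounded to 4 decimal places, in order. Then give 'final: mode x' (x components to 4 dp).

1 0.4973 1->0
final: 0 2.0216

Mode 1: guard c·x = 1.2044 hit at Δt = 0.4973 (t = 0.4973), x⁻ = (1.2044) → reset → x⁺ = (1.0162), jump to mode 0
Mode 0: flow for 1.1062 to horizon, guard not reached → x = (2.0216)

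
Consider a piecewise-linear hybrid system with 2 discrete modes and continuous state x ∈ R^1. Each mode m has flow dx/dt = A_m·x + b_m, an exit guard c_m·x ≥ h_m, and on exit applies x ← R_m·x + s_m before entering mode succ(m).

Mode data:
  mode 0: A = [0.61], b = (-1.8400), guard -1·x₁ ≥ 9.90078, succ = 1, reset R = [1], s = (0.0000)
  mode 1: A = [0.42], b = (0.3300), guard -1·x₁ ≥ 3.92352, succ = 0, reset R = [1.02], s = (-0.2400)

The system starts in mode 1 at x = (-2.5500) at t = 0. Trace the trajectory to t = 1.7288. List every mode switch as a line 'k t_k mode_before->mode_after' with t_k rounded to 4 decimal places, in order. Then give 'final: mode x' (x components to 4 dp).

Mode 1: guard c·x = 3.9235 hit at Δt = 1.3709 (t = 1.3709), x⁻ = (-3.9235) → reset → x⁺ = (-4.2420), jump to mode 0
Mode 0: flow for 0.3579 to horizon, guard not reached → x = (-6.0129)

1 1.3709 1->0
final: 0 -6.0129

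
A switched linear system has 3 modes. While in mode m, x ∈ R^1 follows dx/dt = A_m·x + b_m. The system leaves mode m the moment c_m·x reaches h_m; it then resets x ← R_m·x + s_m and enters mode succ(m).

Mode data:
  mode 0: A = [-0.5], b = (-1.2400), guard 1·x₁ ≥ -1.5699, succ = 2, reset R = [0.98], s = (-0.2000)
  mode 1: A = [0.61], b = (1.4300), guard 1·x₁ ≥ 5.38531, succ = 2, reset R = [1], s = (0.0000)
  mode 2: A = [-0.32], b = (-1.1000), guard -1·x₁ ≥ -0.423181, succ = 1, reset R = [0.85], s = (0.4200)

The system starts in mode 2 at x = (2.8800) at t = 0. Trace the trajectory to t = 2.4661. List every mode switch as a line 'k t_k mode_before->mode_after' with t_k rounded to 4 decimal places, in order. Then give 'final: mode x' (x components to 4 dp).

Mode 2: guard c·x = -0.4232 hit at Δt = 1.5390 (t = 1.5390), x⁻ = (0.4232) → reset → x⁺ = (0.7797), jump to mode 1
Mode 1: flow for 0.9271 to horizon, guard not reached → x = (3.1551)

1 1.5390 2->1
final: 1 3.1551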